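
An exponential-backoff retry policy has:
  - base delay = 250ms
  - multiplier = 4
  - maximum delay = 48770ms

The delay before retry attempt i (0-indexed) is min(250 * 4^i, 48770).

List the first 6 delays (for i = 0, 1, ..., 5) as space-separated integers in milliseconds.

Computing each delay:
  i=0: min(250*4^0, 48770) = 250
  i=1: min(250*4^1, 48770) = 1000
  i=2: min(250*4^2, 48770) = 4000
  i=3: min(250*4^3, 48770) = 16000
  i=4: min(250*4^4, 48770) = 48770
  i=5: min(250*4^5, 48770) = 48770

Answer: 250 1000 4000 16000 48770 48770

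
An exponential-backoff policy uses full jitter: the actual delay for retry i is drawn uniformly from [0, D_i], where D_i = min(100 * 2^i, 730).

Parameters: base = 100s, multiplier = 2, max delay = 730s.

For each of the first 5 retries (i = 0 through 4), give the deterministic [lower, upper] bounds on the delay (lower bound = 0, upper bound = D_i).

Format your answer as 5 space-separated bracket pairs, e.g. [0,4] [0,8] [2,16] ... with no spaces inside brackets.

Answer: [0,100] [0,200] [0,400] [0,730] [0,730]

Derivation:
Computing bounds per retry:
  i=0: D_i=min(100*2^0,730)=100, bounds=[0,100]
  i=1: D_i=min(100*2^1,730)=200, bounds=[0,200]
  i=2: D_i=min(100*2^2,730)=400, bounds=[0,400]
  i=3: D_i=min(100*2^3,730)=730, bounds=[0,730]
  i=4: D_i=min(100*2^4,730)=730, bounds=[0,730]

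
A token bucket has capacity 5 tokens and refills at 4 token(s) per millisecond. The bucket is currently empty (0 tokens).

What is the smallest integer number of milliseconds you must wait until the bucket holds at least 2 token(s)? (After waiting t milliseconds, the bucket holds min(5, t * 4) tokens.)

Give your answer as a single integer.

Answer: 1

Derivation:
Need t * 4 >= 2, so t >= 2/4.
Smallest integer t = ceil(2/4) = 1.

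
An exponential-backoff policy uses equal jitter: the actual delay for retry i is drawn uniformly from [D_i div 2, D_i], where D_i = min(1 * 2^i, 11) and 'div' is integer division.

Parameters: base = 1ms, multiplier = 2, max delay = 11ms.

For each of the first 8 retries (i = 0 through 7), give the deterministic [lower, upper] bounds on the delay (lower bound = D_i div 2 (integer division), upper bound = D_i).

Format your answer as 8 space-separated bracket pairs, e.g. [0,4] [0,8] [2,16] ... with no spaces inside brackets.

Answer: [0,1] [1,2] [2,4] [4,8] [5,11] [5,11] [5,11] [5,11]

Derivation:
Computing bounds per retry:
  i=0: D_i=min(1*2^0,11)=1, bounds=[0,1]
  i=1: D_i=min(1*2^1,11)=2, bounds=[1,2]
  i=2: D_i=min(1*2^2,11)=4, bounds=[2,4]
  i=3: D_i=min(1*2^3,11)=8, bounds=[4,8]
  i=4: D_i=min(1*2^4,11)=11, bounds=[5,11]
  i=5: D_i=min(1*2^5,11)=11, bounds=[5,11]
  i=6: D_i=min(1*2^6,11)=11, bounds=[5,11]
  i=7: D_i=min(1*2^7,11)=11, bounds=[5,11]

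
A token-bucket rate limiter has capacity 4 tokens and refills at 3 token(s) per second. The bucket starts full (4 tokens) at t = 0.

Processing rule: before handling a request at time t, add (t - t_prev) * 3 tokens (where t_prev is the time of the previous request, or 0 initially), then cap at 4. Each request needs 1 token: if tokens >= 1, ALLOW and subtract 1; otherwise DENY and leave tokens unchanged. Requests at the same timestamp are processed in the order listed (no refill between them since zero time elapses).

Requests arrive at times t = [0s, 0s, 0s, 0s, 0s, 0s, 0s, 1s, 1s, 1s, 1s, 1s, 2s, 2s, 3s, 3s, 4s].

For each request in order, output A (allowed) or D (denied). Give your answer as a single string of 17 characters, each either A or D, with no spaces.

Simulating step by step:
  req#1 t=0s: ALLOW
  req#2 t=0s: ALLOW
  req#3 t=0s: ALLOW
  req#4 t=0s: ALLOW
  req#5 t=0s: DENY
  req#6 t=0s: DENY
  req#7 t=0s: DENY
  req#8 t=1s: ALLOW
  req#9 t=1s: ALLOW
  req#10 t=1s: ALLOW
  req#11 t=1s: DENY
  req#12 t=1s: DENY
  req#13 t=2s: ALLOW
  req#14 t=2s: ALLOW
  req#15 t=3s: ALLOW
  req#16 t=3s: ALLOW
  req#17 t=4s: ALLOW

Answer: AAAADDDAAADDAAAAA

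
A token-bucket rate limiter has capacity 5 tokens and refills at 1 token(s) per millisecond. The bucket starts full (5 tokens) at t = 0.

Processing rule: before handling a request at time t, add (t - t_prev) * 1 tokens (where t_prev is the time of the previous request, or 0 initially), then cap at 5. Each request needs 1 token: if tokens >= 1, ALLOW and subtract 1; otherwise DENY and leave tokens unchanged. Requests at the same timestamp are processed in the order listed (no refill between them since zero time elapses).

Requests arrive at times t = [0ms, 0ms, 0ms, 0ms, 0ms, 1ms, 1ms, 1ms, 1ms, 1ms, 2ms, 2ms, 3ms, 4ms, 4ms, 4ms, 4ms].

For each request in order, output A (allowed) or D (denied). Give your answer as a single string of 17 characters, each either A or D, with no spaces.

Simulating step by step:
  req#1 t=0ms: ALLOW
  req#2 t=0ms: ALLOW
  req#3 t=0ms: ALLOW
  req#4 t=0ms: ALLOW
  req#5 t=0ms: ALLOW
  req#6 t=1ms: ALLOW
  req#7 t=1ms: DENY
  req#8 t=1ms: DENY
  req#9 t=1ms: DENY
  req#10 t=1ms: DENY
  req#11 t=2ms: ALLOW
  req#12 t=2ms: DENY
  req#13 t=3ms: ALLOW
  req#14 t=4ms: ALLOW
  req#15 t=4ms: DENY
  req#16 t=4ms: DENY
  req#17 t=4ms: DENY

Answer: AAAAAADDDDADAADDD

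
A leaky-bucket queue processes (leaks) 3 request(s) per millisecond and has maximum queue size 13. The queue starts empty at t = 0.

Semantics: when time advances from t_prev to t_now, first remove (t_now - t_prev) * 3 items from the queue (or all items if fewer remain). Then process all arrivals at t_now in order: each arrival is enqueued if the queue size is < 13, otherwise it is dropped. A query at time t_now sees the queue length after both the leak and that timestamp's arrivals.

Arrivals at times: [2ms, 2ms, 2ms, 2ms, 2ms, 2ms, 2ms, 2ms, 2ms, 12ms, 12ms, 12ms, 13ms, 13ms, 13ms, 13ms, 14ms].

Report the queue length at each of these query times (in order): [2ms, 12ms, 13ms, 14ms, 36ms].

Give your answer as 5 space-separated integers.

Answer: 9 3 4 2 0

Derivation:
Queue lengths at query times:
  query t=2ms: backlog = 9
  query t=12ms: backlog = 3
  query t=13ms: backlog = 4
  query t=14ms: backlog = 2
  query t=36ms: backlog = 0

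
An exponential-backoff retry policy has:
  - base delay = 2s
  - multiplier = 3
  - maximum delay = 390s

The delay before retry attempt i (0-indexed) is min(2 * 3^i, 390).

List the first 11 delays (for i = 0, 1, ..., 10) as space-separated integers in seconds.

Answer: 2 6 18 54 162 390 390 390 390 390 390

Derivation:
Computing each delay:
  i=0: min(2*3^0, 390) = 2
  i=1: min(2*3^1, 390) = 6
  i=2: min(2*3^2, 390) = 18
  i=3: min(2*3^3, 390) = 54
  i=4: min(2*3^4, 390) = 162
  i=5: min(2*3^5, 390) = 390
  i=6: min(2*3^6, 390) = 390
  i=7: min(2*3^7, 390) = 390
  i=8: min(2*3^8, 390) = 390
  i=9: min(2*3^9, 390) = 390
  i=10: min(2*3^10, 390) = 390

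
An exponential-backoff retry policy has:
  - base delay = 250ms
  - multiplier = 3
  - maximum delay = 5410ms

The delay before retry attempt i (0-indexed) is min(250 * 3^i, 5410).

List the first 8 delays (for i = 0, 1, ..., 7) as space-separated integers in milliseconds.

Answer: 250 750 2250 5410 5410 5410 5410 5410

Derivation:
Computing each delay:
  i=0: min(250*3^0, 5410) = 250
  i=1: min(250*3^1, 5410) = 750
  i=2: min(250*3^2, 5410) = 2250
  i=3: min(250*3^3, 5410) = 5410
  i=4: min(250*3^4, 5410) = 5410
  i=5: min(250*3^5, 5410) = 5410
  i=6: min(250*3^6, 5410) = 5410
  i=7: min(250*3^7, 5410) = 5410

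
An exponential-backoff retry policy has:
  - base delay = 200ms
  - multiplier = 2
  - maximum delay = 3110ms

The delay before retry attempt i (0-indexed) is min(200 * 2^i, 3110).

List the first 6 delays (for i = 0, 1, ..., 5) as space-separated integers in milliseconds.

Computing each delay:
  i=0: min(200*2^0, 3110) = 200
  i=1: min(200*2^1, 3110) = 400
  i=2: min(200*2^2, 3110) = 800
  i=3: min(200*2^3, 3110) = 1600
  i=4: min(200*2^4, 3110) = 3110
  i=5: min(200*2^5, 3110) = 3110

Answer: 200 400 800 1600 3110 3110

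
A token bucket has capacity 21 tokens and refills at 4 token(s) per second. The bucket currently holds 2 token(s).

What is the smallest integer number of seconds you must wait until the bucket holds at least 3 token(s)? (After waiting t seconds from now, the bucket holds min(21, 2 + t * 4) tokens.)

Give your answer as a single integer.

Answer: 1

Derivation:
Need 2 + t * 4 >= 3, so t >= 1/4.
Smallest integer t = ceil(1/4) = 1.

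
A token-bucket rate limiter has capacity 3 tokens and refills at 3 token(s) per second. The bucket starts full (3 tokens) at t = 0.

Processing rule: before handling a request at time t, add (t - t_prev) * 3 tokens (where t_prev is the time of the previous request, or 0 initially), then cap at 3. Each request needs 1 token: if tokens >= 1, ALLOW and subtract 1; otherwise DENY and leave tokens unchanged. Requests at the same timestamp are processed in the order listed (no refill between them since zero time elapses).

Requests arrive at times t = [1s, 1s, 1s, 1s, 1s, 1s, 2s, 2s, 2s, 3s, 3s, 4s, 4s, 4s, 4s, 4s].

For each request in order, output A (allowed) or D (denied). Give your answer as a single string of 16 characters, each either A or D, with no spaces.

Answer: AAADDDAAAAAAAADD

Derivation:
Simulating step by step:
  req#1 t=1s: ALLOW
  req#2 t=1s: ALLOW
  req#3 t=1s: ALLOW
  req#4 t=1s: DENY
  req#5 t=1s: DENY
  req#6 t=1s: DENY
  req#7 t=2s: ALLOW
  req#8 t=2s: ALLOW
  req#9 t=2s: ALLOW
  req#10 t=3s: ALLOW
  req#11 t=3s: ALLOW
  req#12 t=4s: ALLOW
  req#13 t=4s: ALLOW
  req#14 t=4s: ALLOW
  req#15 t=4s: DENY
  req#16 t=4s: DENY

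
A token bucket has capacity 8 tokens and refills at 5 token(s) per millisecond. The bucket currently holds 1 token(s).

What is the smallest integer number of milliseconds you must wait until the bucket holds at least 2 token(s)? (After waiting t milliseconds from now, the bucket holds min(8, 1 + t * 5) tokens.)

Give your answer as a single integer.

Need 1 + t * 5 >= 2, so t >= 1/5.
Smallest integer t = ceil(1/5) = 1.

Answer: 1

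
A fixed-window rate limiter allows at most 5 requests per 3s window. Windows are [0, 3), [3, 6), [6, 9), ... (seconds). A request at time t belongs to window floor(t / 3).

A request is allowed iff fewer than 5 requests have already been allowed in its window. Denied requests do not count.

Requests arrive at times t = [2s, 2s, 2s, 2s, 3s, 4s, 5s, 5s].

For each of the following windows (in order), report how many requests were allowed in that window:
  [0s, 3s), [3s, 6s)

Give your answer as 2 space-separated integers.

Answer: 4 4

Derivation:
Processing requests:
  req#1 t=2s (window 0): ALLOW
  req#2 t=2s (window 0): ALLOW
  req#3 t=2s (window 0): ALLOW
  req#4 t=2s (window 0): ALLOW
  req#5 t=3s (window 1): ALLOW
  req#6 t=4s (window 1): ALLOW
  req#7 t=5s (window 1): ALLOW
  req#8 t=5s (window 1): ALLOW

Allowed counts by window: 4 4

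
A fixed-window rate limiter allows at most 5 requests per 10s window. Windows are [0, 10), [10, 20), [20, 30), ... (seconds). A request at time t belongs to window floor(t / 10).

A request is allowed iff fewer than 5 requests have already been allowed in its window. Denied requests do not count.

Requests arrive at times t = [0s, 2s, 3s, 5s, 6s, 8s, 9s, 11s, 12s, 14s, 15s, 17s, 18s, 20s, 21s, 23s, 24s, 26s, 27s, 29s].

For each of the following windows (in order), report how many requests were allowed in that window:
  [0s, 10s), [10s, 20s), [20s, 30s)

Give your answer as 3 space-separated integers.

Answer: 5 5 5

Derivation:
Processing requests:
  req#1 t=0s (window 0): ALLOW
  req#2 t=2s (window 0): ALLOW
  req#3 t=3s (window 0): ALLOW
  req#4 t=5s (window 0): ALLOW
  req#5 t=6s (window 0): ALLOW
  req#6 t=8s (window 0): DENY
  req#7 t=9s (window 0): DENY
  req#8 t=11s (window 1): ALLOW
  req#9 t=12s (window 1): ALLOW
  req#10 t=14s (window 1): ALLOW
  req#11 t=15s (window 1): ALLOW
  req#12 t=17s (window 1): ALLOW
  req#13 t=18s (window 1): DENY
  req#14 t=20s (window 2): ALLOW
  req#15 t=21s (window 2): ALLOW
  req#16 t=23s (window 2): ALLOW
  req#17 t=24s (window 2): ALLOW
  req#18 t=26s (window 2): ALLOW
  req#19 t=27s (window 2): DENY
  req#20 t=29s (window 2): DENY

Allowed counts by window: 5 5 5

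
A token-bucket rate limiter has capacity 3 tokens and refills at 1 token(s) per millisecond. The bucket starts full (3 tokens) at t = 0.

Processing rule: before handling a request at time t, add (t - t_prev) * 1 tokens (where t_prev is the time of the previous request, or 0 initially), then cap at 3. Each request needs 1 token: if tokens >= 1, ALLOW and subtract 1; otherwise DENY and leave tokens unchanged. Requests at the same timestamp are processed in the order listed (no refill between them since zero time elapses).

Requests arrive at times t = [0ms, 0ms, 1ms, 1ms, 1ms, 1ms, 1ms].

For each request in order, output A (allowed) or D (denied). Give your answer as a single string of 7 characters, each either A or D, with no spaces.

Simulating step by step:
  req#1 t=0ms: ALLOW
  req#2 t=0ms: ALLOW
  req#3 t=1ms: ALLOW
  req#4 t=1ms: ALLOW
  req#5 t=1ms: DENY
  req#6 t=1ms: DENY
  req#7 t=1ms: DENY

Answer: AAAADDD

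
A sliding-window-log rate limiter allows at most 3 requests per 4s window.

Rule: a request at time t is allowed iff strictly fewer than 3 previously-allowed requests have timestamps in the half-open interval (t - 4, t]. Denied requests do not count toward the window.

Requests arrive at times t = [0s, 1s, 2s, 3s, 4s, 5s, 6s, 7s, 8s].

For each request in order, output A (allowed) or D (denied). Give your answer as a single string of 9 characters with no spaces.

Answer: AAADAAADA

Derivation:
Tracking allowed requests in the window:
  req#1 t=0s: ALLOW
  req#2 t=1s: ALLOW
  req#3 t=2s: ALLOW
  req#4 t=3s: DENY
  req#5 t=4s: ALLOW
  req#6 t=5s: ALLOW
  req#7 t=6s: ALLOW
  req#8 t=7s: DENY
  req#9 t=8s: ALLOW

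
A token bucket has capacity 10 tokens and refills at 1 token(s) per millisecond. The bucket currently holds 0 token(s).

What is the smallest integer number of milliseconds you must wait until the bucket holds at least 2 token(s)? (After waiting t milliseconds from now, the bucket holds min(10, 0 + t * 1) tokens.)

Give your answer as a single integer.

Need 0 + t * 1 >= 2, so t >= 2/1.
Smallest integer t = ceil(2/1) = 2.

Answer: 2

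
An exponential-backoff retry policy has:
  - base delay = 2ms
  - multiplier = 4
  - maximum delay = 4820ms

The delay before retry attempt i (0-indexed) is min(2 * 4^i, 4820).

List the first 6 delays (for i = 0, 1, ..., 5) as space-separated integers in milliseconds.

Computing each delay:
  i=0: min(2*4^0, 4820) = 2
  i=1: min(2*4^1, 4820) = 8
  i=2: min(2*4^2, 4820) = 32
  i=3: min(2*4^3, 4820) = 128
  i=4: min(2*4^4, 4820) = 512
  i=5: min(2*4^5, 4820) = 2048

Answer: 2 8 32 128 512 2048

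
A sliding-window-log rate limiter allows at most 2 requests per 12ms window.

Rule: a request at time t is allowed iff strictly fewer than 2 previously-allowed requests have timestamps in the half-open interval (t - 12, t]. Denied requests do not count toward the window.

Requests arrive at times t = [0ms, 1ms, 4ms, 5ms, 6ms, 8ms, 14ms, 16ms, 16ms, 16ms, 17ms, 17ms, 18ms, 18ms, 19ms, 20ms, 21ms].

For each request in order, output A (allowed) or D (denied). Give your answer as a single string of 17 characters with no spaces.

Answer: AADDDDAADDDDDDDDD

Derivation:
Tracking allowed requests in the window:
  req#1 t=0ms: ALLOW
  req#2 t=1ms: ALLOW
  req#3 t=4ms: DENY
  req#4 t=5ms: DENY
  req#5 t=6ms: DENY
  req#6 t=8ms: DENY
  req#7 t=14ms: ALLOW
  req#8 t=16ms: ALLOW
  req#9 t=16ms: DENY
  req#10 t=16ms: DENY
  req#11 t=17ms: DENY
  req#12 t=17ms: DENY
  req#13 t=18ms: DENY
  req#14 t=18ms: DENY
  req#15 t=19ms: DENY
  req#16 t=20ms: DENY
  req#17 t=21ms: DENY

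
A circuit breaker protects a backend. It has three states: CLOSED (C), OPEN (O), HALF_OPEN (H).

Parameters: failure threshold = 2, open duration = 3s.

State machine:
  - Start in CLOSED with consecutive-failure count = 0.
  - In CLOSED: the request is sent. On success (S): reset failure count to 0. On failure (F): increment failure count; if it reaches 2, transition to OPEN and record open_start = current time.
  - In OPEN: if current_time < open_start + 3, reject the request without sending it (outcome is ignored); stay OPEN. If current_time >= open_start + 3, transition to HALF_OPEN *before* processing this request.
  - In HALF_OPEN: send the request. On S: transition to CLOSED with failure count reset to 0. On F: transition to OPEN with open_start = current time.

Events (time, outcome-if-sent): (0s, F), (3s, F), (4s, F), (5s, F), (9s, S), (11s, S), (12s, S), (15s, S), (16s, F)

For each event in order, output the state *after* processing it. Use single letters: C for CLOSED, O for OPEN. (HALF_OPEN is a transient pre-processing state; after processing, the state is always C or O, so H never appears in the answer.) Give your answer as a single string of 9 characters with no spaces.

Answer: COOOCCCCC

Derivation:
State after each event:
  event#1 t=0s outcome=F: state=CLOSED
  event#2 t=3s outcome=F: state=OPEN
  event#3 t=4s outcome=F: state=OPEN
  event#4 t=5s outcome=F: state=OPEN
  event#5 t=9s outcome=S: state=CLOSED
  event#6 t=11s outcome=S: state=CLOSED
  event#7 t=12s outcome=S: state=CLOSED
  event#8 t=15s outcome=S: state=CLOSED
  event#9 t=16s outcome=F: state=CLOSED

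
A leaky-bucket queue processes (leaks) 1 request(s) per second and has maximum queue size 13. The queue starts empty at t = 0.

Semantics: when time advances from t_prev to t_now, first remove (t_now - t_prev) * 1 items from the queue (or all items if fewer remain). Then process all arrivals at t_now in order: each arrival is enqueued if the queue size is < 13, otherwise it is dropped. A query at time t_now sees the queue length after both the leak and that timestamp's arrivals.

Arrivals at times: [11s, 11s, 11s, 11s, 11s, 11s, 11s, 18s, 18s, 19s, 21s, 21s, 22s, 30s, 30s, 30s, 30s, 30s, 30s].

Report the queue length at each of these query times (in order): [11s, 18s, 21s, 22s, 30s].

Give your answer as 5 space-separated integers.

Answer: 7 2 2 2 6

Derivation:
Queue lengths at query times:
  query t=11s: backlog = 7
  query t=18s: backlog = 2
  query t=21s: backlog = 2
  query t=22s: backlog = 2
  query t=30s: backlog = 6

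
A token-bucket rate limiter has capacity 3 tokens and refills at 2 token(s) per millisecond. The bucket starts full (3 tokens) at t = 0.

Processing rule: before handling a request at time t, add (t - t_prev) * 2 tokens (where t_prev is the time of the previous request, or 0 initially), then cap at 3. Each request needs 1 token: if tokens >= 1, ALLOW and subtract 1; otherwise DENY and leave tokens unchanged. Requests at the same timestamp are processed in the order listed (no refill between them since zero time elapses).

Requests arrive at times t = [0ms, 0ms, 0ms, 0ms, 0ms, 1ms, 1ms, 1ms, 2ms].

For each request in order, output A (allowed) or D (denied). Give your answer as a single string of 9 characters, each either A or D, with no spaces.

Answer: AAADDAADA

Derivation:
Simulating step by step:
  req#1 t=0ms: ALLOW
  req#2 t=0ms: ALLOW
  req#3 t=0ms: ALLOW
  req#4 t=0ms: DENY
  req#5 t=0ms: DENY
  req#6 t=1ms: ALLOW
  req#7 t=1ms: ALLOW
  req#8 t=1ms: DENY
  req#9 t=2ms: ALLOW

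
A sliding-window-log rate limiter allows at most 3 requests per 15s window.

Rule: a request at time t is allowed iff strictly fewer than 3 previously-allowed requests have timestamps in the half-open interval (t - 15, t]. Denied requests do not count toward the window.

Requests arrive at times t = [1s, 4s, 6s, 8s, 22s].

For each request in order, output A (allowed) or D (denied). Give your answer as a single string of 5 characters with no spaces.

Tracking allowed requests in the window:
  req#1 t=1s: ALLOW
  req#2 t=4s: ALLOW
  req#3 t=6s: ALLOW
  req#4 t=8s: DENY
  req#5 t=22s: ALLOW

Answer: AAADA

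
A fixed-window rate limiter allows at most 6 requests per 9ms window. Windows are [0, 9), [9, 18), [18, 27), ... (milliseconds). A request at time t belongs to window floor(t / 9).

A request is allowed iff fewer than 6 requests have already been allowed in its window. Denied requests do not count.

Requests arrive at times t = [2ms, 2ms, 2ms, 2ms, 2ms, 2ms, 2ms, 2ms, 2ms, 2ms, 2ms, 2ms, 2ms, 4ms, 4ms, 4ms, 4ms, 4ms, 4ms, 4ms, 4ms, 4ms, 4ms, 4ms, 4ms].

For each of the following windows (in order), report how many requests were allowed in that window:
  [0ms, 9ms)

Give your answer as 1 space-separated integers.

Processing requests:
  req#1 t=2ms (window 0): ALLOW
  req#2 t=2ms (window 0): ALLOW
  req#3 t=2ms (window 0): ALLOW
  req#4 t=2ms (window 0): ALLOW
  req#5 t=2ms (window 0): ALLOW
  req#6 t=2ms (window 0): ALLOW
  req#7 t=2ms (window 0): DENY
  req#8 t=2ms (window 0): DENY
  req#9 t=2ms (window 0): DENY
  req#10 t=2ms (window 0): DENY
  req#11 t=2ms (window 0): DENY
  req#12 t=2ms (window 0): DENY
  req#13 t=2ms (window 0): DENY
  req#14 t=4ms (window 0): DENY
  req#15 t=4ms (window 0): DENY
  req#16 t=4ms (window 0): DENY
  req#17 t=4ms (window 0): DENY
  req#18 t=4ms (window 0): DENY
  req#19 t=4ms (window 0): DENY
  req#20 t=4ms (window 0): DENY
  req#21 t=4ms (window 0): DENY
  req#22 t=4ms (window 0): DENY
  req#23 t=4ms (window 0): DENY
  req#24 t=4ms (window 0): DENY
  req#25 t=4ms (window 0): DENY

Allowed counts by window: 6

Answer: 6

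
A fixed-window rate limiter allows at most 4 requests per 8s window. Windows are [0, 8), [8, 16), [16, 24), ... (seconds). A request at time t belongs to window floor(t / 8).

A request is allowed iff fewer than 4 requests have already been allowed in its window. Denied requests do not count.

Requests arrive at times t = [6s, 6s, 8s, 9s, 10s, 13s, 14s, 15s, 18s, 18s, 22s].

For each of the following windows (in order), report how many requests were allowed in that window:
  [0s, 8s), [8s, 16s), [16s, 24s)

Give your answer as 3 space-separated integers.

Answer: 2 4 3

Derivation:
Processing requests:
  req#1 t=6s (window 0): ALLOW
  req#2 t=6s (window 0): ALLOW
  req#3 t=8s (window 1): ALLOW
  req#4 t=9s (window 1): ALLOW
  req#5 t=10s (window 1): ALLOW
  req#6 t=13s (window 1): ALLOW
  req#7 t=14s (window 1): DENY
  req#8 t=15s (window 1): DENY
  req#9 t=18s (window 2): ALLOW
  req#10 t=18s (window 2): ALLOW
  req#11 t=22s (window 2): ALLOW

Allowed counts by window: 2 4 3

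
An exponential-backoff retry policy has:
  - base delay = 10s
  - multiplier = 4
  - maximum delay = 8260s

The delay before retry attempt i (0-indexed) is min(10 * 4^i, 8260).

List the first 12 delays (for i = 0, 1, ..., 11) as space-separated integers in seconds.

Computing each delay:
  i=0: min(10*4^0, 8260) = 10
  i=1: min(10*4^1, 8260) = 40
  i=2: min(10*4^2, 8260) = 160
  i=3: min(10*4^3, 8260) = 640
  i=4: min(10*4^4, 8260) = 2560
  i=5: min(10*4^5, 8260) = 8260
  i=6: min(10*4^6, 8260) = 8260
  i=7: min(10*4^7, 8260) = 8260
  i=8: min(10*4^8, 8260) = 8260
  i=9: min(10*4^9, 8260) = 8260
  i=10: min(10*4^10, 8260) = 8260
  i=11: min(10*4^11, 8260) = 8260

Answer: 10 40 160 640 2560 8260 8260 8260 8260 8260 8260 8260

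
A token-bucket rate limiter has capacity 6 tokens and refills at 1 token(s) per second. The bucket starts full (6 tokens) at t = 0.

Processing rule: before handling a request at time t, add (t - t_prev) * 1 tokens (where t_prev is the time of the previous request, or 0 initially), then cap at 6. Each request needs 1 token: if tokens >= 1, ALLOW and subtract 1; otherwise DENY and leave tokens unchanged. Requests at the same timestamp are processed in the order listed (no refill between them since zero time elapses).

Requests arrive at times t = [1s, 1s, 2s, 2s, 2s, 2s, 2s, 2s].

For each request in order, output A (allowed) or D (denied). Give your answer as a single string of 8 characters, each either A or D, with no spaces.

Answer: AAAAAAAD

Derivation:
Simulating step by step:
  req#1 t=1s: ALLOW
  req#2 t=1s: ALLOW
  req#3 t=2s: ALLOW
  req#4 t=2s: ALLOW
  req#5 t=2s: ALLOW
  req#6 t=2s: ALLOW
  req#7 t=2s: ALLOW
  req#8 t=2s: DENY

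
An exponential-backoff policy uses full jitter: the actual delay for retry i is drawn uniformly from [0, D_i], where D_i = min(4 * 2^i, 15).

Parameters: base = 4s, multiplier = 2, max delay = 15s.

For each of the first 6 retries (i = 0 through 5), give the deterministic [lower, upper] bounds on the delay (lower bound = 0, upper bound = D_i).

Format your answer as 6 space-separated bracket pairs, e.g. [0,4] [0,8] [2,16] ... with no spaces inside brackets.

Computing bounds per retry:
  i=0: D_i=min(4*2^0,15)=4, bounds=[0,4]
  i=1: D_i=min(4*2^1,15)=8, bounds=[0,8]
  i=2: D_i=min(4*2^2,15)=15, bounds=[0,15]
  i=3: D_i=min(4*2^3,15)=15, bounds=[0,15]
  i=4: D_i=min(4*2^4,15)=15, bounds=[0,15]
  i=5: D_i=min(4*2^5,15)=15, bounds=[0,15]

Answer: [0,4] [0,8] [0,15] [0,15] [0,15] [0,15]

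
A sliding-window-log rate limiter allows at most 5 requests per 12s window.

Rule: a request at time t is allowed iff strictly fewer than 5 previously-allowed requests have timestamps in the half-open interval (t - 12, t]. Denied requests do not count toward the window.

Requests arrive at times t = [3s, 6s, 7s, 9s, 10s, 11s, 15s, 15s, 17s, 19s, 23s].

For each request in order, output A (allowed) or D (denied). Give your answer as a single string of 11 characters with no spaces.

Tracking allowed requests in the window:
  req#1 t=3s: ALLOW
  req#2 t=6s: ALLOW
  req#3 t=7s: ALLOW
  req#4 t=9s: ALLOW
  req#5 t=10s: ALLOW
  req#6 t=11s: DENY
  req#7 t=15s: ALLOW
  req#8 t=15s: DENY
  req#9 t=17s: DENY
  req#10 t=19s: ALLOW
  req#11 t=23s: ALLOW

Answer: AAAAADADDAA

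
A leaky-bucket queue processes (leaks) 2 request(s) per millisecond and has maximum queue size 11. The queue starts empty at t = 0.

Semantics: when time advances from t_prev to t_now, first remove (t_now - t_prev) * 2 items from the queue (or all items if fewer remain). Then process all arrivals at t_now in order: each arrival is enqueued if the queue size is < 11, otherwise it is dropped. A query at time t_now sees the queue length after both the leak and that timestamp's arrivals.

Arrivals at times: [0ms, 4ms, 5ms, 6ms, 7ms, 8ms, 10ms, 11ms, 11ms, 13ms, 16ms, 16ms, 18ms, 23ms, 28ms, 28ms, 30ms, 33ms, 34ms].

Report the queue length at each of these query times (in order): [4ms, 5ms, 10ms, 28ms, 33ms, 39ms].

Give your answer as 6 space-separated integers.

Queue lengths at query times:
  query t=4ms: backlog = 1
  query t=5ms: backlog = 1
  query t=10ms: backlog = 1
  query t=28ms: backlog = 2
  query t=33ms: backlog = 1
  query t=39ms: backlog = 0

Answer: 1 1 1 2 1 0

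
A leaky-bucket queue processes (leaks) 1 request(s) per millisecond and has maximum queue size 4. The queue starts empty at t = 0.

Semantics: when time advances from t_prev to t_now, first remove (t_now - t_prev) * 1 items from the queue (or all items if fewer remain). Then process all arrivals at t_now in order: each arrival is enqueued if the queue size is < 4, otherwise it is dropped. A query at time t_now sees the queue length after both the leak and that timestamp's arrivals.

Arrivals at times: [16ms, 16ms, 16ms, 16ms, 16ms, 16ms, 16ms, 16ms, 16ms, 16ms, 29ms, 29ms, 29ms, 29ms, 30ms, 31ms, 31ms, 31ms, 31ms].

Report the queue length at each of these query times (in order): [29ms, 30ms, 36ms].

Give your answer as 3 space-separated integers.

Answer: 4 4 0

Derivation:
Queue lengths at query times:
  query t=29ms: backlog = 4
  query t=30ms: backlog = 4
  query t=36ms: backlog = 0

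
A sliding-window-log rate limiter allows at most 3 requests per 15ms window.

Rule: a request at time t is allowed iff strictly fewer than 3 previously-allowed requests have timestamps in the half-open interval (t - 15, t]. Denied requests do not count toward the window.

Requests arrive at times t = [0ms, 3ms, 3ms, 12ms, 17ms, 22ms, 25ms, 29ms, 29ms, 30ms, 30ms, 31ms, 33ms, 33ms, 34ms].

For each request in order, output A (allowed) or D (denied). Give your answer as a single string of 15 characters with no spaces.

Tracking allowed requests in the window:
  req#1 t=0ms: ALLOW
  req#2 t=3ms: ALLOW
  req#3 t=3ms: ALLOW
  req#4 t=12ms: DENY
  req#5 t=17ms: ALLOW
  req#6 t=22ms: ALLOW
  req#7 t=25ms: ALLOW
  req#8 t=29ms: DENY
  req#9 t=29ms: DENY
  req#10 t=30ms: DENY
  req#11 t=30ms: DENY
  req#12 t=31ms: DENY
  req#13 t=33ms: ALLOW
  req#14 t=33ms: DENY
  req#15 t=34ms: DENY

Answer: AAADAAADDDDDADD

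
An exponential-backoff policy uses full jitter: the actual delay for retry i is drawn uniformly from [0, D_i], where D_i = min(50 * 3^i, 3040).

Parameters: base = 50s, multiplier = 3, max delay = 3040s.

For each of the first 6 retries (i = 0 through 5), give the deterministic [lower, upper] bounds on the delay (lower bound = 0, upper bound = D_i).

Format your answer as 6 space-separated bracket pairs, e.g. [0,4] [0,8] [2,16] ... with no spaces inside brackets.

Answer: [0,50] [0,150] [0,450] [0,1350] [0,3040] [0,3040]

Derivation:
Computing bounds per retry:
  i=0: D_i=min(50*3^0,3040)=50, bounds=[0,50]
  i=1: D_i=min(50*3^1,3040)=150, bounds=[0,150]
  i=2: D_i=min(50*3^2,3040)=450, bounds=[0,450]
  i=3: D_i=min(50*3^3,3040)=1350, bounds=[0,1350]
  i=4: D_i=min(50*3^4,3040)=3040, bounds=[0,3040]
  i=5: D_i=min(50*3^5,3040)=3040, bounds=[0,3040]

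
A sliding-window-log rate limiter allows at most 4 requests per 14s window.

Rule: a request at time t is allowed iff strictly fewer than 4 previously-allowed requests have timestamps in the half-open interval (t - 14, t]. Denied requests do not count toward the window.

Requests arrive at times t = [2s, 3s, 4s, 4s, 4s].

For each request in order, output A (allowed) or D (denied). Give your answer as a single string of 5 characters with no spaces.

Tracking allowed requests in the window:
  req#1 t=2s: ALLOW
  req#2 t=3s: ALLOW
  req#3 t=4s: ALLOW
  req#4 t=4s: ALLOW
  req#5 t=4s: DENY

Answer: AAAAD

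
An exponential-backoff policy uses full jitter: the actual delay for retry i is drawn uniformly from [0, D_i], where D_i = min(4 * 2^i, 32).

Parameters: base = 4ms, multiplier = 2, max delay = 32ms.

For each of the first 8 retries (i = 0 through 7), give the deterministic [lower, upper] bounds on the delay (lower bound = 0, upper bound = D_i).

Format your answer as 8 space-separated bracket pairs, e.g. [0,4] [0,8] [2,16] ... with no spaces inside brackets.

Answer: [0,4] [0,8] [0,16] [0,32] [0,32] [0,32] [0,32] [0,32]

Derivation:
Computing bounds per retry:
  i=0: D_i=min(4*2^0,32)=4, bounds=[0,4]
  i=1: D_i=min(4*2^1,32)=8, bounds=[0,8]
  i=2: D_i=min(4*2^2,32)=16, bounds=[0,16]
  i=3: D_i=min(4*2^3,32)=32, bounds=[0,32]
  i=4: D_i=min(4*2^4,32)=32, bounds=[0,32]
  i=5: D_i=min(4*2^5,32)=32, bounds=[0,32]
  i=6: D_i=min(4*2^6,32)=32, bounds=[0,32]
  i=7: D_i=min(4*2^7,32)=32, bounds=[0,32]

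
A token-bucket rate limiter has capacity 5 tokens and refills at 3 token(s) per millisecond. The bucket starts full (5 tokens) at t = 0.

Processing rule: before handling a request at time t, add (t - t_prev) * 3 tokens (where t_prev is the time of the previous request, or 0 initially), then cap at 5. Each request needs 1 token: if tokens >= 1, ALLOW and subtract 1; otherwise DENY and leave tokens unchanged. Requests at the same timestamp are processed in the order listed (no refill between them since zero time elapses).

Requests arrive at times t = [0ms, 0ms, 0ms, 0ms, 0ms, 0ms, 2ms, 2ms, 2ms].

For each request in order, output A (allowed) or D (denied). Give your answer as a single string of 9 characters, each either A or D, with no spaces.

Answer: AAAAADAAA

Derivation:
Simulating step by step:
  req#1 t=0ms: ALLOW
  req#2 t=0ms: ALLOW
  req#3 t=0ms: ALLOW
  req#4 t=0ms: ALLOW
  req#5 t=0ms: ALLOW
  req#6 t=0ms: DENY
  req#7 t=2ms: ALLOW
  req#8 t=2ms: ALLOW
  req#9 t=2ms: ALLOW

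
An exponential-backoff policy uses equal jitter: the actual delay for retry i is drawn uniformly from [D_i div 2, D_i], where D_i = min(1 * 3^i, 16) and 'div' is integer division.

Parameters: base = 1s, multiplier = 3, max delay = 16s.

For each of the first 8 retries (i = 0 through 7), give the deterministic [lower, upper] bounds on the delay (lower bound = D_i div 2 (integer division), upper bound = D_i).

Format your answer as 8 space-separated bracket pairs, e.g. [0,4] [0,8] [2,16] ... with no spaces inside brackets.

Answer: [0,1] [1,3] [4,9] [8,16] [8,16] [8,16] [8,16] [8,16]

Derivation:
Computing bounds per retry:
  i=0: D_i=min(1*3^0,16)=1, bounds=[0,1]
  i=1: D_i=min(1*3^1,16)=3, bounds=[1,3]
  i=2: D_i=min(1*3^2,16)=9, bounds=[4,9]
  i=3: D_i=min(1*3^3,16)=16, bounds=[8,16]
  i=4: D_i=min(1*3^4,16)=16, bounds=[8,16]
  i=5: D_i=min(1*3^5,16)=16, bounds=[8,16]
  i=6: D_i=min(1*3^6,16)=16, bounds=[8,16]
  i=7: D_i=min(1*3^7,16)=16, bounds=[8,16]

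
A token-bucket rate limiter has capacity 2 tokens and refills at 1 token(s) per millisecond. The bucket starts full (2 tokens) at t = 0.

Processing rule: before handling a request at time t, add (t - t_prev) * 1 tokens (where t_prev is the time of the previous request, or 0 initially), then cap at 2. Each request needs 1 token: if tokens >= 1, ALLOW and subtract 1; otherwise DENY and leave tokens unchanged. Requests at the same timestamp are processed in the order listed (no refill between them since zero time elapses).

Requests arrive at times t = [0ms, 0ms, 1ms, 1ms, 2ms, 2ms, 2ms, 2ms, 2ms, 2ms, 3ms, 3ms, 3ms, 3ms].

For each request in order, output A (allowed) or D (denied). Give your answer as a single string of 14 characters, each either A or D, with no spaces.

Answer: AAADADDDDDADDD

Derivation:
Simulating step by step:
  req#1 t=0ms: ALLOW
  req#2 t=0ms: ALLOW
  req#3 t=1ms: ALLOW
  req#4 t=1ms: DENY
  req#5 t=2ms: ALLOW
  req#6 t=2ms: DENY
  req#7 t=2ms: DENY
  req#8 t=2ms: DENY
  req#9 t=2ms: DENY
  req#10 t=2ms: DENY
  req#11 t=3ms: ALLOW
  req#12 t=3ms: DENY
  req#13 t=3ms: DENY
  req#14 t=3ms: DENY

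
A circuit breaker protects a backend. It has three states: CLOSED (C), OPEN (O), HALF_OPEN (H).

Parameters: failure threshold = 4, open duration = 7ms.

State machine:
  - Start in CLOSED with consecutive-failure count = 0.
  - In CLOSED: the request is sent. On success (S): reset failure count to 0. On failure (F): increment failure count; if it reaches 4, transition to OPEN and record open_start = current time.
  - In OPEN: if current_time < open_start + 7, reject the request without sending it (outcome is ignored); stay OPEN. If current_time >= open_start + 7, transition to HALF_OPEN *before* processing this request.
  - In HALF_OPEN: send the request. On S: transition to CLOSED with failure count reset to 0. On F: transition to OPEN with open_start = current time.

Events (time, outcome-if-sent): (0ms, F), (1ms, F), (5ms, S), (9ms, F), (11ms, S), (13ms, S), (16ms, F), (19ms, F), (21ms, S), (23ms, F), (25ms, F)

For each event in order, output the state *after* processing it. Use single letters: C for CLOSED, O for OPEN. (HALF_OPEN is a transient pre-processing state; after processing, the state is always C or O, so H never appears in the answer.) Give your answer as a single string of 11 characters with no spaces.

Answer: CCCCCCCCCCC

Derivation:
State after each event:
  event#1 t=0ms outcome=F: state=CLOSED
  event#2 t=1ms outcome=F: state=CLOSED
  event#3 t=5ms outcome=S: state=CLOSED
  event#4 t=9ms outcome=F: state=CLOSED
  event#5 t=11ms outcome=S: state=CLOSED
  event#6 t=13ms outcome=S: state=CLOSED
  event#7 t=16ms outcome=F: state=CLOSED
  event#8 t=19ms outcome=F: state=CLOSED
  event#9 t=21ms outcome=S: state=CLOSED
  event#10 t=23ms outcome=F: state=CLOSED
  event#11 t=25ms outcome=F: state=CLOSED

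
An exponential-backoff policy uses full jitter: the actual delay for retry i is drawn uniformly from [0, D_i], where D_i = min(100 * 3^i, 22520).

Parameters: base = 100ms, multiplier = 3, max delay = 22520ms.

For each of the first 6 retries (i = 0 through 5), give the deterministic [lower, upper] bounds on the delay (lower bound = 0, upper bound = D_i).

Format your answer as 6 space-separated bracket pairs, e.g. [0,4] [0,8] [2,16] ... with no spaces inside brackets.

Computing bounds per retry:
  i=0: D_i=min(100*3^0,22520)=100, bounds=[0,100]
  i=1: D_i=min(100*3^1,22520)=300, bounds=[0,300]
  i=2: D_i=min(100*3^2,22520)=900, bounds=[0,900]
  i=3: D_i=min(100*3^3,22520)=2700, bounds=[0,2700]
  i=4: D_i=min(100*3^4,22520)=8100, bounds=[0,8100]
  i=5: D_i=min(100*3^5,22520)=22520, bounds=[0,22520]

Answer: [0,100] [0,300] [0,900] [0,2700] [0,8100] [0,22520]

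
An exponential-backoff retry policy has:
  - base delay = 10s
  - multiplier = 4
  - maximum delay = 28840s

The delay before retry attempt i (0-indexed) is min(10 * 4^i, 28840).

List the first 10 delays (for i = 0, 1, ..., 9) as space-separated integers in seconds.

Answer: 10 40 160 640 2560 10240 28840 28840 28840 28840

Derivation:
Computing each delay:
  i=0: min(10*4^0, 28840) = 10
  i=1: min(10*4^1, 28840) = 40
  i=2: min(10*4^2, 28840) = 160
  i=3: min(10*4^3, 28840) = 640
  i=4: min(10*4^4, 28840) = 2560
  i=5: min(10*4^5, 28840) = 10240
  i=6: min(10*4^6, 28840) = 28840
  i=7: min(10*4^7, 28840) = 28840
  i=8: min(10*4^8, 28840) = 28840
  i=9: min(10*4^9, 28840) = 28840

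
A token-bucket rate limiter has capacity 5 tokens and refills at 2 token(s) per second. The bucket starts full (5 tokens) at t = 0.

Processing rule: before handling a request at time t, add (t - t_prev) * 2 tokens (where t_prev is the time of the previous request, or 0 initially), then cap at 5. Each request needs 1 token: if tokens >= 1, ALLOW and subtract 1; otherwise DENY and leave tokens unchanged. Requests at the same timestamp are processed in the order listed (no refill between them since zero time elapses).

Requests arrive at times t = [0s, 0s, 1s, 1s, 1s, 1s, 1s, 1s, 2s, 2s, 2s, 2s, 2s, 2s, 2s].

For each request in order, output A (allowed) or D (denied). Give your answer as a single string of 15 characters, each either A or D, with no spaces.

Answer: AAAAAAADAADDDDD

Derivation:
Simulating step by step:
  req#1 t=0s: ALLOW
  req#2 t=0s: ALLOW
  req#3 t=1s: ALLOW
  req#4 t=1s: ALLOW
  req#5 t=1s: ALLOW
  req#6 t=1s: ALLOW
  req#7 t=1s: ALLOW
  req#8 t=1s: DENY
  req#9 t=2s: ALLOW
  req#10 t=2s: ALLOW
  req#11 t=2s: DENY
  req#12 t=2s: DENY
  req#13 t=2s: DENY
  req#14 t=2s: DENY
  req#15 t=2s: DENY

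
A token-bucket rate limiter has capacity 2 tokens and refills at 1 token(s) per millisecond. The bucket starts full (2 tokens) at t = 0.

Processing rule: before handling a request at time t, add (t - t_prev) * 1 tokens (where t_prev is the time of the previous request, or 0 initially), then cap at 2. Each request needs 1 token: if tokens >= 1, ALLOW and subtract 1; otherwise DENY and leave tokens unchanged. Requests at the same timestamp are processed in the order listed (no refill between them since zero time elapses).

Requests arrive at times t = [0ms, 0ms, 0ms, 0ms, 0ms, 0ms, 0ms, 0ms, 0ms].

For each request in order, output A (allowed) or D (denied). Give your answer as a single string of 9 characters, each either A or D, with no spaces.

Simulating step by step:
  req#1 t=0ms: ALLOW
  req#2 t=0ms: ALLOW
  req#3 t=0ms: DENY
  req#4 t=0ms: DENY
  req#5 t=0ms: DENY
  req#6 t=0ms: DENY
  req#7 t=0ms: DENY
  req#8 t=0ms: DENY
  req#9 t=0ms: DENY

Answer: AADDDDDDD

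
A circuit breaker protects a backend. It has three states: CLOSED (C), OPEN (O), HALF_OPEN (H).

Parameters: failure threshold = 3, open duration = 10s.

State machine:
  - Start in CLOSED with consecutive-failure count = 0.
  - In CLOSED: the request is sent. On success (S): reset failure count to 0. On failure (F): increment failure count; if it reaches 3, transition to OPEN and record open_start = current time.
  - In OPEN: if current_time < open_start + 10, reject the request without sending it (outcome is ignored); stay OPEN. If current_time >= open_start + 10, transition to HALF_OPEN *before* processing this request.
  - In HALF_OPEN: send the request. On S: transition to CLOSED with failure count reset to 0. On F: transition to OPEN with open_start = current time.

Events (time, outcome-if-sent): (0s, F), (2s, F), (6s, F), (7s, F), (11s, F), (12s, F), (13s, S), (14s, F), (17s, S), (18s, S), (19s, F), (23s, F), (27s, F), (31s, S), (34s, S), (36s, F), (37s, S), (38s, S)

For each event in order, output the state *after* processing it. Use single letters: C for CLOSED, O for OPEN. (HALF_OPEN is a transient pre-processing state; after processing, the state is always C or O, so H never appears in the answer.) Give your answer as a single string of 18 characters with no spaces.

State after each event:
  event#1 t=0s outcome=F: state=CLOSED
  event#2 t=2s outcome=F: state=CLOSED
  event#3 t=6s outcome=F: state=OPEN
  event#4 t=7s outcome=F: state=OPEN
  event#5 t=11s outcome=F: state=OPEN
  event#6 t=12s outcome=F: state=OPEN
  event#7 t=13s outcome=S: state=OPEN
  event#8 t=14s outcome=F: state=OPEN
  event#9 t=17s outcome=S: state=CLOSED
  event#10 t=18s outcome=S: state=CLOSED
  event#11 t=19s outcome=F: state=CLOSED
  event#12 t=23s outcome=F: state=CLOSED
  event#13 t=27s outcome=F: state=OPEN
  event#14 t=31s outcome=S: state=OPEN
  event#15 t=34s outcome=S: state=OPEN
  event#16 t=36s outcome=F: state=OPEN
  event#17 t=37s outcome=S: state=CLOSED
  event#18 t=38s outcome=S: state=CLOSED

Answer: CCOOOOOOCCCCOOOOCC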